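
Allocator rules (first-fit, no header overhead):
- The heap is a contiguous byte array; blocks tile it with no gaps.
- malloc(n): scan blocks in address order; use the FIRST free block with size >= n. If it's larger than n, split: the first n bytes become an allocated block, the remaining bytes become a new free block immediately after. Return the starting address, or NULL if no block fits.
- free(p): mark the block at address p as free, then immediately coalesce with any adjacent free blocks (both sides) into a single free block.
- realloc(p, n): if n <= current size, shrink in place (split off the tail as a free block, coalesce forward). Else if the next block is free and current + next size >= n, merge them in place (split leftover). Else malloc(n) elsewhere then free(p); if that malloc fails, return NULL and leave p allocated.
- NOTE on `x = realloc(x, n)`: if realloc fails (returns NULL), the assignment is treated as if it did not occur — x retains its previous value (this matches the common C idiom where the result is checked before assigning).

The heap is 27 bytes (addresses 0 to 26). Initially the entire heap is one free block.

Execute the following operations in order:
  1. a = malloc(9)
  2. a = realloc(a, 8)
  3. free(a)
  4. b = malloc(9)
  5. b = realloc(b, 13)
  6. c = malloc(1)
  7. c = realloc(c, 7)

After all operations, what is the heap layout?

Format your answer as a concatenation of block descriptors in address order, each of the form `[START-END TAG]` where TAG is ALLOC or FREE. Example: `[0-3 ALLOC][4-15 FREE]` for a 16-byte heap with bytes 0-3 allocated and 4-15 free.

Answer: [0-12 ALLOC][13-19 ALLOC][20-26 FREE]

Derivation:
Op 1: a = malloc(9) -> a = 0; heap: [0-8 ALLOC][9-26 FREE]
Op 2: a = realloc(a, 8) -> a = 0; heap: [0-7 ALLOC][8-26 FREE]
Op 3: free(a) -> (freed a); heap: [0-26 FREE]
Op 4: b = malloc(9) -> b = 0; heap: [0-8 ALLOC][9-26 FREE]
Op 5: b = realloc(b, 13) -> b = 0; heap: [0-12 ALLOC][13-26 FREE]
Op 6: c = malloc(1) -> c = 13; heap: [0-12 ALLOC][13-13 ALLOC][14-26 FREE]
Op 7: c = realloc(c, 7) -> c = 13; heap: [0-12 ALLOC][13-19 ALLOC][20-26 FREE]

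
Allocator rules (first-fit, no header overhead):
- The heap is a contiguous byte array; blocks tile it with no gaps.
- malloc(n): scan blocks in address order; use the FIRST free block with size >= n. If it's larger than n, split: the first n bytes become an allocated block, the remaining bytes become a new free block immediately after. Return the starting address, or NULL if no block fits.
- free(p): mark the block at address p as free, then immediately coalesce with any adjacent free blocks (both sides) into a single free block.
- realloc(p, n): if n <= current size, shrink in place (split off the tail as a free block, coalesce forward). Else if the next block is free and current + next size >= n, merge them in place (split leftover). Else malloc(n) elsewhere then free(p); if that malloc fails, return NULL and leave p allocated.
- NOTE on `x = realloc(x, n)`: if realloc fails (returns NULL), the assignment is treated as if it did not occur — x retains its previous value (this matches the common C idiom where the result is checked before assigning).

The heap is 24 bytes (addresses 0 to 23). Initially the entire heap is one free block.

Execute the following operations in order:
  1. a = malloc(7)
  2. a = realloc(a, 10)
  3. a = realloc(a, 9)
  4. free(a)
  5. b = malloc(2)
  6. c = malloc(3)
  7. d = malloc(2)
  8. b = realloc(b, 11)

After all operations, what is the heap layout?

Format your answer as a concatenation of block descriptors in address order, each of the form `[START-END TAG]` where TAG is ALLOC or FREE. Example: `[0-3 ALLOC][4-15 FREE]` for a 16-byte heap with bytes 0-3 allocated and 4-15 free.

Op 1: a = malloc(7) -> a = 0; heap: [0-6 ALLOC][7-23 FREE]
Op 2: a = realloc(a, 10) -> a = 0; heap: [0-9 ALLOC][10-23 FREE]
Op 3: a = realloc(a, 9) -> a = 0; heap: [0-8 ALLOC][9-23 FREE]
Op 4: free(a) -> (freed a); heap: [0-23 FREE]
Op 5: b = malloc(2) -> b = 0; heap: [0-1 ALLOC][2-23 FREE]
Op 6: c = malloc(3) -> c = 2; heap: [0-1 ALLOC][2-4 ALLOC][5-23 FREE]
Op 7: d = malloc(2) -> d = 5; heap: [0-1 ALLOC][2-4 ALLOC][5-6 ALLOC][7-23 FREE]
Op 8: b = realloc(b, 11) -> b = 7; heap: [0-1 FREE][2-4 ALLOC][5-6 ALLOC][7-17 ALLOC][18-23 FREE]

Answer: [0-1 FREE][2-4 ALLOC][5-6 ALLOC][7-17 ALLOC][18-23 FREE]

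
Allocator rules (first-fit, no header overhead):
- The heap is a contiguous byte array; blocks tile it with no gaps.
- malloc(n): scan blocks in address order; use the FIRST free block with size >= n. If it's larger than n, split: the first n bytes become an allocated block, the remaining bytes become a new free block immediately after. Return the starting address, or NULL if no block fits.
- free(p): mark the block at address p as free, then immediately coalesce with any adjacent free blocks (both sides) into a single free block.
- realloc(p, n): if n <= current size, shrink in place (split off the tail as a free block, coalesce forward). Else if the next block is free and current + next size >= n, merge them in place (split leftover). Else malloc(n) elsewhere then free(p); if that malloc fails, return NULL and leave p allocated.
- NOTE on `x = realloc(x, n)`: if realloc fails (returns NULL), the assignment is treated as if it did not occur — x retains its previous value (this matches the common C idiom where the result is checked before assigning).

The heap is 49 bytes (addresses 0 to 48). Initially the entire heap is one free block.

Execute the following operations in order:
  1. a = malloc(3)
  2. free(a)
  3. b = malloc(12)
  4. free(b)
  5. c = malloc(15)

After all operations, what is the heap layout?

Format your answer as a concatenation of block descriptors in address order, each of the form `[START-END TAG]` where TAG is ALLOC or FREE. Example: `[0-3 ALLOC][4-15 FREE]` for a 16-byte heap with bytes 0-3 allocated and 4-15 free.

Op 1: a = malloc(3) -> a = 0; heap: [0-2 ALLOC][3-48 FREE]
Op 2: free(a) -> (freed a); heap: [0-48 FREE]
Op 3: b = malloc(12) -> b = 0; heap: [0-11 ALLOC][12-48 FREE]
Op 4: free(b) -> (freed b); heap: [0-48 FREE]
Op 5: c = malloc(15) -> c = 0; heap: [0-14 ALLOC][15-48 FREE]

Answer: [0-14 ALLOC][15-48 FREE]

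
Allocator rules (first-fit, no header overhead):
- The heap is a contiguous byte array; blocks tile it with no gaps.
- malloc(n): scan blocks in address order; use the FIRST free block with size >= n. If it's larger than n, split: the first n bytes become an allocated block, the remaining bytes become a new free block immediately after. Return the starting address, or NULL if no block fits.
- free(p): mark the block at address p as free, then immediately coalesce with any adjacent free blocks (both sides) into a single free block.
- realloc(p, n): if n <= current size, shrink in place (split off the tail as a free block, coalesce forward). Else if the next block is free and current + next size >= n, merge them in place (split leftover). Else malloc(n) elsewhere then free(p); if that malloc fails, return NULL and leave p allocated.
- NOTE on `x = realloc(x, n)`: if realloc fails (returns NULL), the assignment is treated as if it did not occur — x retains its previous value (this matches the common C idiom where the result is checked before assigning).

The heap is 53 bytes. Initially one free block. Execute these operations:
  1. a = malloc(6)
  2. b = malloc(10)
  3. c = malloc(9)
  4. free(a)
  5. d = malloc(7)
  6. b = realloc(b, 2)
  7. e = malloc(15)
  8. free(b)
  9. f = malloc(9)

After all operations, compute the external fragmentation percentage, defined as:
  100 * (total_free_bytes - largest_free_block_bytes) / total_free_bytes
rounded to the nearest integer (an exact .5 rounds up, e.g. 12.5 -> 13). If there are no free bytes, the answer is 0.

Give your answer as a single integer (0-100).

Op 1: a = malloc(6) -> a = 0; heap: [0-5 ALLOC][6-52 FREE]
Op 2: b = malloc(10) -> b = 6; heap: [0-5 ALLOC][6-15 ALLOC][16-52 FREE]
Op 3: c = malloc(9) -> c = 16; heap: [0-5 ALLOC][6-15 ALLOC][16-24 ALLOC][25-52 FREE]
Op 4: free(a) -> (freed a); heap: [0-5 FREE][6-15 ALLOC][16-24 ALLOC][25-52 FREE]
Op 5: d = malloc(7) -> d = 25; heap: [0-5 FREE][6-15 ALLOC][16-24 ALLOC][25-31 ALLOC][32-52 FREE]
Op 6: b = realloc(b, 2) -> b = 6; heap: [0-5 FREE][6-7 ALLOC][8-15 FREE][16-24 ALLOC][25-31 ALLOC][32-52 FREE]
Op 7: e = malloc(15) -> e = 32; heap: [0-5 FREE][6-7 ALLOC][8-15 FREE][16-24 ALLOC][25-31 ALLOC][32-46 ALLOC][47-52 FREE]
Op 8: free(b) -> (freed b); heap: [0-15 FREE][16-24 ALLOC][25-31 ALLOC][32-46 ALLOC][47-52 FREE]
Op 9: f = malloc(9) -> f = 0; heap: [0-8 ALLOC][9-15 FREE][16-24 ALLOC][25-31 ALLOC][32-46 ALLOC][47-52 FREE]
Free blocks: [7 6] total_free=13 largest=7 -> 100*(13-7)/13 = 600/13 ≈ 46.154 -> rounds to 46

Answer: 46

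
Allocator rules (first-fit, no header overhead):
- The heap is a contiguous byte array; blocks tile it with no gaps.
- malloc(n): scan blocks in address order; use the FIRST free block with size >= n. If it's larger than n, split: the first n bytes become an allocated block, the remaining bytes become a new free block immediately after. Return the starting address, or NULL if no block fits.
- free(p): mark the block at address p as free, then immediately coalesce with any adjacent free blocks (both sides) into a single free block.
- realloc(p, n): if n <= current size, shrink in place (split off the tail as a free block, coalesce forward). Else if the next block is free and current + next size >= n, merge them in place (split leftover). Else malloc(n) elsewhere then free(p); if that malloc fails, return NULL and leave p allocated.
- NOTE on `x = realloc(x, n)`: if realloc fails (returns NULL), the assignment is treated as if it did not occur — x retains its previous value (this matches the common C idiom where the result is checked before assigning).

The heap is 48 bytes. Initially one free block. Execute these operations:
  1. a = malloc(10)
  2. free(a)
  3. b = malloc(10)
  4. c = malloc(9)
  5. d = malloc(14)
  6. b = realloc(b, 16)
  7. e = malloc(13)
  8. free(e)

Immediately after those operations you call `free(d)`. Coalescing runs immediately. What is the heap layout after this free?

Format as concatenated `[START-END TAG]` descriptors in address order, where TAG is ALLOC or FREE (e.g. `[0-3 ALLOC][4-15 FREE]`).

Op 1: a = malloc(10) -> a = 0; heap: [0-9 ALLOC][10-47 FREE]
Op 2: free(a) -> (freed a); heap: [0-47 FREE]
Op 3: b = malloc(10) -> b = 0; heap: [0-9 ALLOC][10-47 FREE]
Op 4: c = malloc(9) -> c = 10; heap: [0-9 ALLOC][10-18 ALLOC][19-47 FREE]
Op 5: d = malloc(14) -> d = 19; heap: [0-9 ALLOC][10-18 ALLOC][19-32 ALLOC][33-47 FREE]
Op 6: b = realloc(b, 16) -> NULL (b unchanged); heap: [0-9 ALLOC][10-18 ALLOC][19-32 ALLOC][33-47 FREE]
Op 7: e = malloc(13) -> e = 33; heap: [0-9 ALLOC][10-18 ALLOC][19-32 ALLOC][33-45 ALLOC][46-47 FREE]
Op 8: free(e) -> (freed e); heap: [0-9 ALLOC][10-18 ALLOC][19-32 ALLOC][33-47 FREE]
free(d): d = 19 -> block [19-32 ALLOC]; mark free, coalesce with adjacent free neighbors -> [0-9 ALLOC][10-18 ALLOC][19-47 FREE]

Answer: [0-9 ALLOC][10-18 ALLOC][19-47 FREE]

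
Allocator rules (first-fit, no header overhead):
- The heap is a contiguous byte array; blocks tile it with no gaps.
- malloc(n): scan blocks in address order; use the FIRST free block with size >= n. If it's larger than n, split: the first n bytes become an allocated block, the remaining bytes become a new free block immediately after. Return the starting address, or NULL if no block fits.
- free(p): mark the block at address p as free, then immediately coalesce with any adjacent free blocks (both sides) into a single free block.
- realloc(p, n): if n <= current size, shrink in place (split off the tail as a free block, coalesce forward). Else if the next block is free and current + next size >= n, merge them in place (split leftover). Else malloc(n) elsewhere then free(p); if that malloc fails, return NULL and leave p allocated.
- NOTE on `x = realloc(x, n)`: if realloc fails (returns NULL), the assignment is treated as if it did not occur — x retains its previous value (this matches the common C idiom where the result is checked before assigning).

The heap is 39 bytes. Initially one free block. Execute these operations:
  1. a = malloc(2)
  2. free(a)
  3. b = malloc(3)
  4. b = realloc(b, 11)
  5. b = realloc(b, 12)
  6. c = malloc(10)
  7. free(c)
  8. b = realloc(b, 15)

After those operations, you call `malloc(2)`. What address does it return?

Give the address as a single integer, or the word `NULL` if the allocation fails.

Answer: 15

Derivation:
Op 1: a = malloc(2) -> a = 0; heap: [0-1 ALLOC][2-38 FREE]
Op 2: free(a) -> (freed a); heap: [0-38 FREE]
Op 3: b = malloc(3) -> b = 0; heap: [0-2 ALLOC][3-38 FREE]
Op 4: b = realloc(b, 11) -> b = 0; heap: [0-10 ALLOC][11-38 FREE]
Op 5: b = realloc(b, 12) -> b = 0; heap: [0-11 ALLOC][12-38 FREE]
Op 6: c = malloc(10) -> c = 12; heap: [0-11 ALLOC][12-21 ALLOC][22-38 FREE]
Op 7: free(c) -> (freed c); heap: [0-11 ALLOC][12-38 FREE]
Op 8: b = realloc(b, 15) -> b = 0; heap: [0-14 ALLOC][15-38 FREE]
malloc(2): first-fit scan over [0-14 ALLOC][15-38 FREE] -> 15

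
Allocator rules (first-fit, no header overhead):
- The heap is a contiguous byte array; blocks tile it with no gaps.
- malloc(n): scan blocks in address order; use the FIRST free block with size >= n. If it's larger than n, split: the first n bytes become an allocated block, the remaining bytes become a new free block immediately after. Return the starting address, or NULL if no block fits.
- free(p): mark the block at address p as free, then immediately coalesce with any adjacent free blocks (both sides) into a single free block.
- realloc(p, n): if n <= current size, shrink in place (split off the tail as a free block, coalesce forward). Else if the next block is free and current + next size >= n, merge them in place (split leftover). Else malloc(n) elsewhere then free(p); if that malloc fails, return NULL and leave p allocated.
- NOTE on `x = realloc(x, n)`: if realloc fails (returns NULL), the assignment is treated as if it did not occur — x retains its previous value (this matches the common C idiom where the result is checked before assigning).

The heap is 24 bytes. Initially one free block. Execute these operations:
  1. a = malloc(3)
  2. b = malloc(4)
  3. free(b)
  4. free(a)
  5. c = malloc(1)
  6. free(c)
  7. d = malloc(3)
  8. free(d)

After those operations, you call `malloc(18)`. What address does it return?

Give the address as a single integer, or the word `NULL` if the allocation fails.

Op 1: a = malloc(3) -> a = 0; heap: [0-2 ALLOC][3-23 FREE]
Op 2: b = malloc(4) -> b = 3; heap: [0-2 ALLOC][3-6 ALLOC][7-23 FREE]
Op 3: free(b) -> (freed b); heap: [0-2 ALLOC][3-23 FREE]
Op 4: free(a) -> (freed a); heap: [0-23 FREE]
Op 5: c = malloc(1) -> c = 0; heap: [0-0 ALLOC][1-23 FREE]
Op 6: free(c) -> (freed c); heap: [0-23 FREE]
Op 7: d = malloc(3) -> d = 0; heap: [0-2 ALLOC][3-23 FREE]
Op 8: free(d) -> (freed d); heap: [0-23 FREE]
malloc(18): first-fit scan over [0-23 FREE] -> 0

Answer: 0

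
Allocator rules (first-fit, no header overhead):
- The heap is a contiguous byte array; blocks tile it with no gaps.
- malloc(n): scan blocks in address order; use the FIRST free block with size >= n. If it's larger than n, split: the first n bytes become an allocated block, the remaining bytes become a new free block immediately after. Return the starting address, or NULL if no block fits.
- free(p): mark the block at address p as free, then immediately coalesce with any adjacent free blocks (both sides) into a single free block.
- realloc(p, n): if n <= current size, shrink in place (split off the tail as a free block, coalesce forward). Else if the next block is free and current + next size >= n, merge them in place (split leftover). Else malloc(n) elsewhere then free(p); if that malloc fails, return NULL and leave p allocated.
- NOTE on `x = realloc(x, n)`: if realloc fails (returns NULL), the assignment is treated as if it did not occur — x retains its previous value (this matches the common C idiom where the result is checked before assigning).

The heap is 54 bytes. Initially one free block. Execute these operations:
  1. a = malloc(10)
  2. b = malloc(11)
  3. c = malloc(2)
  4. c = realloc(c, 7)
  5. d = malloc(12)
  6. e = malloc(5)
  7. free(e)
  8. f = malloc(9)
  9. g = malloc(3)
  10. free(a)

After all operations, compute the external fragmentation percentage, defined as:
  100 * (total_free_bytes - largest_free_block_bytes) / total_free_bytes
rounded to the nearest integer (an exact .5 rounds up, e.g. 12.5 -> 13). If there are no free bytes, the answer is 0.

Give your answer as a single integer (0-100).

Answer: 17

Derivation:
Op 1: a = malloc(10) -> a = 0; heap: [0-9 ALLOC][10-53 FREE]
Op 2: b = malloc(11) -> b = 10; heap: [0-9 ALLOC][10-20 ALLOC][21-53 FREE]
Op 3: c = malloc(2) -> c = 21; heap: [0-9 ALLOC][10-20 ALLOC][21-22 ALLOC][23-53 FREE]
Op 4: c = realloc(c, 7) -> c = 21; heap: [0-9 ALLOC][10-20 ALLOC][21-27 ALLOC][28-53 FREE]
Op 5: d = malloc(12) -> d = 28; heap: [0-9 ALLOC][10-20 ALLOC][21-27 ALLOC][28-39 ALLOC][40-53 FREE]
Op 6: e = malloc(5) -> e = 40; heap: [0-9 ALLOC][10-20 ALLOC][21-27 ALLOC][28-39 ALLOC][40-44 ALLOC][45-53 FREE]
Op 7: free(e) -> (freed e); heap: [0-9 ALLOC][10-20 ALLOC][21-27 ALLOC][28-39 ALLOC][40-53 FREE]
Op 8: f = malloc(9) -> f = 40; heap: [0-9 ALLOC][10-20 ALLOC][21-27 ALLOC][28-39 ALLOC][40-48 ALLOC][49-53 FREE]
Op 9: g = malloc(3) -> g = 49; heap: [0-9 ALLOC][10-20 ALLOC][21-27 ALLOC][28-39 ALLOC][40-48 ALLOC][49-51 ALLOC][52-53 FREE]
Op 10: free(a) -> (freed a); heap: [0-9 FREE][10-20 ALLOC][21-27 ALLOC][28-39 ALLOC][40-48 ALLOC][49-51 ALLOC][52-53 FREE]
Free blocks: [10 2] total_free=12 largest=10 -> 100*(12-10)/12 = 200/12 ≈ 16.667 -> rounds to 17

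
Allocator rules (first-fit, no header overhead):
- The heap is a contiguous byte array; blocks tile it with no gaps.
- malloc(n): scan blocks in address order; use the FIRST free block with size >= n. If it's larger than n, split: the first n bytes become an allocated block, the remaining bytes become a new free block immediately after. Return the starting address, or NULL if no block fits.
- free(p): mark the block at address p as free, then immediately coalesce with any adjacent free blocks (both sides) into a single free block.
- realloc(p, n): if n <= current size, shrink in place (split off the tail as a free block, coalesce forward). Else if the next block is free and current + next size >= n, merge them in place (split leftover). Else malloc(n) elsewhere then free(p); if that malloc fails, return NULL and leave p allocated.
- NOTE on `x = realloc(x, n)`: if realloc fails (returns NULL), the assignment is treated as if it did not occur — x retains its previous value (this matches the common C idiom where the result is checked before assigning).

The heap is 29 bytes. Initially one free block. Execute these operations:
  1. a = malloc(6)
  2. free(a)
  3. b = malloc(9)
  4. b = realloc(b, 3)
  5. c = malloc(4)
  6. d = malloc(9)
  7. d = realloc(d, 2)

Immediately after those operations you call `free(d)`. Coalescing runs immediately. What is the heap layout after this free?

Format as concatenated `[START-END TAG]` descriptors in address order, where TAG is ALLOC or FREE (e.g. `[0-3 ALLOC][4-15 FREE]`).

Answer: [0-2 ALLOC][3-6 ALLOC][7-28 FREE]

Derivation:
Op 1: a = malloc(6) -> a = 0; heap: [0-5 ALLOC][6-28 FREE]
Op 2: free(a) -> (freed a); heap: [0-28 FREE]
Op 3: b = malloc(9) -> b = 0; heap: [0-8 ALLOC][9-28 FREE]
Op 4: b = realloc(b, 3) -> b = 0; heap: [0-2 ALLOC][3-28 FREE]
Op 5: c = malloc(4) -> c = 3; heap: [0-2 ALLOC][3-6 ALLOC][7-28 FREE]
Op 6: d = malloc(9) -> d = 7; heap: [0-2 ALLOC][3-6 ALLOC][7-15 ALLOC][16-28 FREE]
Op 7: d = realloc(d, 2) -> d = 7; heap: [0-2 ALLOC][3-6 ALLOC][7-8 ALLOC][9-28 FREE]
free(d): d = 7 -> block [7-8 ALLOC]; mark free, coalesce with adjacent free neighbors -> [0-2 ALLOC][3-6 ALLOC][7-28 FREE]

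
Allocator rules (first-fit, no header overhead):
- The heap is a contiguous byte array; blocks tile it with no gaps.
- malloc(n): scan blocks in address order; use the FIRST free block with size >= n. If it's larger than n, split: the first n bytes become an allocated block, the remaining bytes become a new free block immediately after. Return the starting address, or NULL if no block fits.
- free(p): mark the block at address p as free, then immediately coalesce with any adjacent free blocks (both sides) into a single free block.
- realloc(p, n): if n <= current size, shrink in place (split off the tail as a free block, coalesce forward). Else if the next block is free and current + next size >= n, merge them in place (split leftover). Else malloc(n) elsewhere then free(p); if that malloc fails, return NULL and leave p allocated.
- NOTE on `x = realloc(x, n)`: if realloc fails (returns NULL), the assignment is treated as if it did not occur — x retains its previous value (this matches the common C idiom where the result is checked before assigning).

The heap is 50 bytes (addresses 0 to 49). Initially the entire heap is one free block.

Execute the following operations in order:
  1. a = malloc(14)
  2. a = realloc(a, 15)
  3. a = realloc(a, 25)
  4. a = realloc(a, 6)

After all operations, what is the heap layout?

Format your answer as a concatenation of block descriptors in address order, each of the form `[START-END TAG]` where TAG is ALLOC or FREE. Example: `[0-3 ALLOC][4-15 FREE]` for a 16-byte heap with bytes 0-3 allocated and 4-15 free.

Answer: [0-5 ALLOC][6-49 FREE]

Derivation:
Op 1: a = malloc(14) -> a = 0; heap: [0-13 ALLOC][14-49 FREE]
Op 2: a = realloc(a, 15) -> a = 0; heap: [0-14 ALLOC][15-49 FREE]
Op 3: a = realloc(a, 25) -> a = 0; heap: [0-24 ALLOC][25-49 FREE]
Op 4: a = realloc(a, 6) -> a = 0; heap: [0-5 ALLOC][6-49 FREE]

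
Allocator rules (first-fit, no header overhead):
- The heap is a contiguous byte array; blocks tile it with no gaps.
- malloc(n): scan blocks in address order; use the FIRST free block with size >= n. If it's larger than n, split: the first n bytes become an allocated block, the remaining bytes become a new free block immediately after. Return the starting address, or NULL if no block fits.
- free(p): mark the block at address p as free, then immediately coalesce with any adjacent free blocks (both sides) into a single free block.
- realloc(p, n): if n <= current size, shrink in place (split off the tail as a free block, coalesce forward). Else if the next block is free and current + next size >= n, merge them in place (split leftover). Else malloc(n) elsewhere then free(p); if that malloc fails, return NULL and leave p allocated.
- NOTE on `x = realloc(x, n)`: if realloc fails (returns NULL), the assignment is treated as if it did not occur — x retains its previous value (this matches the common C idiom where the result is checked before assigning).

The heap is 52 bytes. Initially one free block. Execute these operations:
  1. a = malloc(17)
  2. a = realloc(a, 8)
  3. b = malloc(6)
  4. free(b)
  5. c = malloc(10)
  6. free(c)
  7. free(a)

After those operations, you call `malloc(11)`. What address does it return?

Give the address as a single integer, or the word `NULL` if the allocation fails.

Answer: 0

Derivation:
Op 1: a = malloc(17) -> a = 0; heap: [0-16 ALLOC][17-51 FREE]
Op 2: a = realloc(a, 8) -> a = 0; heap: [0-7 ALLOC][8-51 FREE]
Op 3: b = malloc(6) -> b = 8; heap: [0-7 ALLOC][8-13 ALLOC][14-51 FREE]
Op 4: free(b) -> (freed b); heap: [0-7 ALLOC][8-51 FREE]
Op 5: c = malloc(10) -> c = 8; heap: [0-7 ALLOC][8-17 ALLOC][18-51 FREE]
Op 6: free(c) -> (freed c); heap: [0-7 ALLOC][8-51 FREE]
Op 7: free(a) -> (freed a); heap: [0-51 FREE]
malloc(11): first-fit scan over [0-51 FREE] -> 0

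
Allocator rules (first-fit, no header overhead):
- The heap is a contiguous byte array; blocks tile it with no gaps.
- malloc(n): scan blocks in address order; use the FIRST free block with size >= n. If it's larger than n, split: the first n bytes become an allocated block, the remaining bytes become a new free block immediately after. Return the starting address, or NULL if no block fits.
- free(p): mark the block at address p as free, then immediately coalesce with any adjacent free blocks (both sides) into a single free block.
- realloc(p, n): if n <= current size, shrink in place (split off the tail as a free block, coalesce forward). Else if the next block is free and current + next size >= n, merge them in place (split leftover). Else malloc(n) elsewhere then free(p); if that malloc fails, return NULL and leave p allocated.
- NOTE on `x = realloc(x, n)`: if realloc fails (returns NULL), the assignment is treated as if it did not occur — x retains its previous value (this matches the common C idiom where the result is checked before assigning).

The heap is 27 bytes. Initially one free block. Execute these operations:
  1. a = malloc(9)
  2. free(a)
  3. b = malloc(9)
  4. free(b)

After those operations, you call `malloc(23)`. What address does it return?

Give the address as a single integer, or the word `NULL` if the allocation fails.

Op 1: a = malloc(9) -> a = 0; heap: [0-8 ALLOC][9-26 FREE]
Op 2: free(a) -> (freed a); heap: [0-26 FREE]
Op 3: b = malloc(9) -> b = 0; heap: [0-8 ALLOC][9-26 FREE]
Op 4: free(b) -> (freed b); heap: [0-26 FREE]
malloc(23): first-fit scan over [0-26 FREE] -> 0

Answer: 0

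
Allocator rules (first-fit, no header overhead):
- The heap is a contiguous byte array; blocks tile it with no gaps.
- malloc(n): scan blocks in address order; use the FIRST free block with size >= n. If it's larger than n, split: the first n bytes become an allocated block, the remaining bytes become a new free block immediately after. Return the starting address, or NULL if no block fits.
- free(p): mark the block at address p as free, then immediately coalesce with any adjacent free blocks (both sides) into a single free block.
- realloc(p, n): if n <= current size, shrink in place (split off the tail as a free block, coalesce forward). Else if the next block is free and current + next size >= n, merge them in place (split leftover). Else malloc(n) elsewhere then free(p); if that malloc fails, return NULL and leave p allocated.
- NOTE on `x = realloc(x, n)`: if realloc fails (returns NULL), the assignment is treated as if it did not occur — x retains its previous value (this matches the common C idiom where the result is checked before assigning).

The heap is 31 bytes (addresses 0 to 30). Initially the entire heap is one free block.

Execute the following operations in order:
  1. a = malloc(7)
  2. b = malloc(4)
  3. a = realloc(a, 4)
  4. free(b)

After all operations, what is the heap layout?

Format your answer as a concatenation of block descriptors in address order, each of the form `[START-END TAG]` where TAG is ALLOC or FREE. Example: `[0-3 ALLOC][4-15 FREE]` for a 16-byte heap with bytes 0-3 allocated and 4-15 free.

Op 1: a = malloc(7) -> a = 0; heap: [0-6 ALLOC][7-30 FREE]
Op 2: b = malloc(4) -> b = 7; heap: [0-6 ALLOC][7-10 ALLOC][11-30 FREE]
Op 3: a = realloc(a, 4) -> a = 0; heap: [0-3 ALLOC][4-6 FREE][7-10 ALLOC][11-30 FREE]
Op 4: free(b) -> (freed b); heap: [0-3 ALLOC][4-30 FREE]

Answer: [0-3 ALLOC][4-30 FREE]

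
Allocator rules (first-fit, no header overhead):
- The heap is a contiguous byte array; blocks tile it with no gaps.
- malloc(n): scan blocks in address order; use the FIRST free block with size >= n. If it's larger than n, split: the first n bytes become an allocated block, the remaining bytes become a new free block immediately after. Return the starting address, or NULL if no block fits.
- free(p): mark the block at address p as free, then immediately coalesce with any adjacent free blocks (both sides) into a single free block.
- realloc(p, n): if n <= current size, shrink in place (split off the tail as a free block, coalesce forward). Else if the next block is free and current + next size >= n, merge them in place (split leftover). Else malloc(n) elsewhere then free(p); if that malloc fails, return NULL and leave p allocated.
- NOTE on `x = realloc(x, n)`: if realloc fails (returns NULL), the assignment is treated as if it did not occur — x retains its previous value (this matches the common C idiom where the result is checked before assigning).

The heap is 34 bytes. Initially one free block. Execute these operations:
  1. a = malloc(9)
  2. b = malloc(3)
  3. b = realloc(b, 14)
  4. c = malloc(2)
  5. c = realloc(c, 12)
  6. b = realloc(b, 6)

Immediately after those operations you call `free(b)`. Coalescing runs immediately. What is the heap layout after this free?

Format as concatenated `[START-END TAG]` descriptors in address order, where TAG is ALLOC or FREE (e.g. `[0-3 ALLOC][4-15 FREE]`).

Answer: [0-8 ALLOC][9-22 FREE][23-24 ALLOC][25-33 FREE]

Derivation:
Op 1: a = malloc(9) -> a = 0; heap: [0-8 ALLOC][9-33 FREE]
Op 2: b = malloc(3) -> b = 9; heap: [0-8 ALLOC][9-11 ALLOC][12-33 FREE]
Op 3: b = realloc(b, 14) -> b = 9; heap: [0-8 ALLOC][9-22 ALLOC][23-33 FREE]
Op 4: c = malloc(2) -> c = 23; heap: [0-8 ALLOC][9-22 ALLOC][23-24 ALLOC][25-33 FREE]
Op 5: c = realloc(c, 12) -> NULL (c unchanged); heap: [0-8 ALLOC][9-22 ALLOC][23-24 ALLOC][25-33 FREE]
Op 6: b = realloc(b, 6) -> b = 9; heap: [0-8 ALLOC][9-14 ALLOC][15-22 FREE][23-24 ALLOC][25-33 FREE]
free(b): b = 9 -> block [9-14 ALLOC]; mark free, coalesce with adjacent free neighbors -> [0-8 ALLOC][9-22 FREE][23-24 ALLOC][25-33 FREE]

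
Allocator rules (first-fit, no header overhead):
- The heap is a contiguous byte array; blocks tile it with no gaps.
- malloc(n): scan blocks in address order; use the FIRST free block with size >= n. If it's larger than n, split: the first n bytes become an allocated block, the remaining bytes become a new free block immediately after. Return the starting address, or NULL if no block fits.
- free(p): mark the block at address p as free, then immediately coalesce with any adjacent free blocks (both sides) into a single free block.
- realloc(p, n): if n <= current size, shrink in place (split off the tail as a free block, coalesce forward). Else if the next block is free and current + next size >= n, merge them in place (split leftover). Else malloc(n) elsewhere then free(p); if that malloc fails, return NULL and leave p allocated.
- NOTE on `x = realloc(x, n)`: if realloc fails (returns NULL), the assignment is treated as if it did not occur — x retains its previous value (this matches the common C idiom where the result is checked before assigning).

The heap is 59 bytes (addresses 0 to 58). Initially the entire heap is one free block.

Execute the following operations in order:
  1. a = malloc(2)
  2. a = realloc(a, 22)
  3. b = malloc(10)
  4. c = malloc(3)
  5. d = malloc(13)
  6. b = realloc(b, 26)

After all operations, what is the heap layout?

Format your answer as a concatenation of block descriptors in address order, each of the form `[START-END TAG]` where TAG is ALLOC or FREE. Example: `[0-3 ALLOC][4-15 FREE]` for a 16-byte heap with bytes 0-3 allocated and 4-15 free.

Op 1: a = malloc(2) -> a = 0; heap: [0-1 ALLOC][2-58 FREE]
Op 2: a = realloc(a, 22) -> a = 0; heap: [0-21 ALLOC][22-58 FREE]
Op 3: b = malloc(10) -> b = 22; heap: [0-21 ALLOC][22-31 ALLOC][32-58 FREE]
Op 4: c = malloc(3) -> c = 32; heap: [0-21 ALLOC][22-31 ALLOC][32-34 ALLOC][35-58 FREE]
Op 5: d = malloc(13) -> d = 35; heap: [0-21 ALLOC][22-31 ALLOC][32-34 ALLOC][35-47 ALLOC][48-58 FREE]
Op 6: b = realloc(b, 26) -> NULL (b unchanged); heap: [0-21 ALLOC][22-31 ALLOC][32-34 ALLOC][35-47 ALLOC][48-58 FREE]

Answer: [0-21 ALLOC][22-31 ALLOC][32-34 ALLOC][35-47 ALLOC][48-58 FREE]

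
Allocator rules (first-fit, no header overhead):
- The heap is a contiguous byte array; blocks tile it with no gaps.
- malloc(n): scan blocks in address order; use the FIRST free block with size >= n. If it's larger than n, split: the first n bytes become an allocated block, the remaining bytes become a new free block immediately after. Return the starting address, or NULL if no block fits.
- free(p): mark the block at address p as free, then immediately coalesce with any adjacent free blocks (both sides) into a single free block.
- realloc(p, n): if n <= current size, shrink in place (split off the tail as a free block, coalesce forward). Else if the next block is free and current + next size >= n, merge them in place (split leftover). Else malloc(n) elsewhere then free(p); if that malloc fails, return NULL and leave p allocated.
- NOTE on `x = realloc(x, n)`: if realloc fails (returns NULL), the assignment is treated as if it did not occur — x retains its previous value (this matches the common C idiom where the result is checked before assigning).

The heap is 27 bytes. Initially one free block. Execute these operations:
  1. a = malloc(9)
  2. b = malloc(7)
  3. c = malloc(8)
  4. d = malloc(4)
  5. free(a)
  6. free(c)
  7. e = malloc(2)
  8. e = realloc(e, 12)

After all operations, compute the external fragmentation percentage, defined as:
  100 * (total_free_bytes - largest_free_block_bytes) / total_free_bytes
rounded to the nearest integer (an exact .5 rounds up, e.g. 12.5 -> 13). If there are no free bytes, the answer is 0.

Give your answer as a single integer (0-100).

Op 1: a = malloc(9) -> a = 0; heap: [0-8 ALLOC][9-26 FREE]
Op 2: b = malloc(7) -> b = 9; heap: [0-8 ALLOC][9-15 ALLOC][16-26 FREE]
Op 3: c = malloc(8) -> c = 16; heap: [0-8 ALLOC][9-15 ALLOC][16-23 ALLOC][24-26 FREE]
Op 4: d = malloc(4) -> d = NULL; heap: [0-8 ALLOC][9-15 ALLOC][16-23 ALLOC][24-26 FREE]
Op 5: free(a) -> (freed a); heap: [0-8 FREE][9-15 ALLOC][16-23 ALLOC][24-26 FREE]
Op 6: free(c) -> (freed c); heap: [0-8 FREE][9-15 ALLOC][16-26 FREE]
Op 7: e = malloc(2) -> e = 0; heap: [0-1 ALLOC][2-8 FREE][9-15 ALLOC][16-26 FREE]
Op 8: e = realloc(e, 12) -> NULL (e unchanged); heap: [0-1 ALLOC][2-8 FREE][9-15 ALLOC][16-26 FREE]
Free blocks: [7 11] total_free=18 largest=11 -> 100*(18-11)/18 = 700/18 ≈ 38.889 -> rounds to 39

Answer: 39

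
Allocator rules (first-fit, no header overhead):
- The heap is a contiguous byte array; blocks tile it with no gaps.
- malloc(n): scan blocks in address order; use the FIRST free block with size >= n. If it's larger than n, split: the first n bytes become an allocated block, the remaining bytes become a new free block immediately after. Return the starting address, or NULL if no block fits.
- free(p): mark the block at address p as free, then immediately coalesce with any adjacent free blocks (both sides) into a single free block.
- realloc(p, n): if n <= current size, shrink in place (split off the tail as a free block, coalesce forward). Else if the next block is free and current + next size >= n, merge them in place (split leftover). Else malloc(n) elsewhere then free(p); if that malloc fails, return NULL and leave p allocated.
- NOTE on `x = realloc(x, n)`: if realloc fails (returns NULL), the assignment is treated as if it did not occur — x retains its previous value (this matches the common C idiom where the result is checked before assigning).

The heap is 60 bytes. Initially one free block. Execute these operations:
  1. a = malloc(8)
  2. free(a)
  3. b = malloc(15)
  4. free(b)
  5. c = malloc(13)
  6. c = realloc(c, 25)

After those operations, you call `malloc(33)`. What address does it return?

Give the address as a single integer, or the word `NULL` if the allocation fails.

Op 1: a = malloc(8) -> a = 0; heap: [0-7 ALLOC][8-59 FREE]
Op 2: free(a) -> (freed a); heap: [0-59 FREE]
Op 3: b = malloc(15) -> b = 0; heap: [0-14 ALLOC][15-59 FREE]
Op 4: free(b) -> (freed b); heap: [0-59 FREE]
Op 5: c = malloc(13) -> c = 0; heap: [0-12 ALLOC][13-59 FREE]
Op 6: c = realloc(c, 25) -> c = 0; heap: [0-24 ALLOC][25-59 FREE]
malloc(33): first-fit scan over [0-24 ALLOC][25-59 FREE] -> 25

Answer: 25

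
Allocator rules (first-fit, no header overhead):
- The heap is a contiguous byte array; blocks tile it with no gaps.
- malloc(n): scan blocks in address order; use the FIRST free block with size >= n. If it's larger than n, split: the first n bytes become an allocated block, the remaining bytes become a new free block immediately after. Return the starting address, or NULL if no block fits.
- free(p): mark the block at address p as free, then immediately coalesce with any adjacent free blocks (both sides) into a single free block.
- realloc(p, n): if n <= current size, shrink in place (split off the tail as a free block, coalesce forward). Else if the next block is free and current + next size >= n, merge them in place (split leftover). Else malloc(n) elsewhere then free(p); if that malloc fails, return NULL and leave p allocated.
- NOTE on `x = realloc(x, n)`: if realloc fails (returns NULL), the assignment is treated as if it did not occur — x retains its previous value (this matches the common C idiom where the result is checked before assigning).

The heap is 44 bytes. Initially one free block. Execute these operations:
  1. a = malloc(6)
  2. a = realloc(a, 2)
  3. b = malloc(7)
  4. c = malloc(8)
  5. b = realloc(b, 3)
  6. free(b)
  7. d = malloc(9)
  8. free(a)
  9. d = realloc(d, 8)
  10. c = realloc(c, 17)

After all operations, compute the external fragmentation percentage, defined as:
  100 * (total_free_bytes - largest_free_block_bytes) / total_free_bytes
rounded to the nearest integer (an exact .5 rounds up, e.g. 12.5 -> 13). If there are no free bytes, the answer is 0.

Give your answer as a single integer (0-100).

Op 1: a = malloc(6) -> a = 0; heap: [0-5 ALLOC][6-43 FREE]
Op 2: a = realloc(a, 2) -> a = 0; heap: [0-1 ALLOC][2-43 FREE]
Op 3: b = malloc(7) -> b = 2; heap: [0-1 ALLOC][2-8 ALLOC][9-43 FREE]
Op 4: c = malloc(8) -> c = 9; heap: [0-1 ALLOC][2-8 ALLOC][9-16 ALLOC][17-43 FREE]
Op 5: b = realloc(b, 3) -> b = 2; heap: [0-1 ALLOC][2-4 ALLOC][5-8 FREE][9-16 ALLOC][17-43 FREE]
Op 6: free(b) -> (freed b); heap: [0-1 ALLOC][2-8 FREE][9-16 ALLOC][17-43 FREE]
Op 7: d = malloc(9) -> d = 17; heap: [0-1 ALLOC][2-8 FREE][9-16 ALLOC][17-25 ALLOC][26-43 FREE]
Op 8: free(a) -> (freed a); heap: [0-8 FREE][9-16 ALLOC][17-25 ALLOC][26-43 FREE]
Op 9: d = realloc(d, 8) -> d = 17; heap: [0-8 FREE][9-16 ALLOC][17-24 ALLOC][25-43 FREE]
Op 10: c = realloc(c, 17) -> c = 25; heap: [0-16 FREE][17-24 ALLOC][25-41 ALLOC][42-43 FREE]
Free blocks: [17 2] total_free=19 largest=17 -> 100*(19-17)/19 = 200/19 ≈ 10.526 -> rounds to 11

Answer: 11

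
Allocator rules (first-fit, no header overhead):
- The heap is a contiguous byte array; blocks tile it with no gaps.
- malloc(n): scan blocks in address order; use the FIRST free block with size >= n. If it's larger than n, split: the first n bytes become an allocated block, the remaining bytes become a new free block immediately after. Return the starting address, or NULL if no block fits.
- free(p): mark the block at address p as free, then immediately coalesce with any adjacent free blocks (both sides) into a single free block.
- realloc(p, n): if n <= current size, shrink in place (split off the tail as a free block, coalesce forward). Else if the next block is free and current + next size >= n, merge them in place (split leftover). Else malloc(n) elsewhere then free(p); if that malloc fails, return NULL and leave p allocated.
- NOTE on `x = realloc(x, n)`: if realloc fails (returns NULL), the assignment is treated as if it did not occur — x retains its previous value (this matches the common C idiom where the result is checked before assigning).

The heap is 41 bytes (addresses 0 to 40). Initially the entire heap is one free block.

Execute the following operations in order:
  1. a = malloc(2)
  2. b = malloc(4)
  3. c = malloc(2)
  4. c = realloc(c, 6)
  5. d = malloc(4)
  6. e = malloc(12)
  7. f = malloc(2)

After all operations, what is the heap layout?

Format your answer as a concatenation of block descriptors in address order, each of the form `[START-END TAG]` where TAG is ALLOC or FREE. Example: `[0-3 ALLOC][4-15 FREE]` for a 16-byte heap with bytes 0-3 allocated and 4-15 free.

Op 1: a = malloc(2) -> a = 0; heap: [0-1 ALLOC][2-40 FREE]
Op 2: b = malloc(4) -> b = 2; heap: [0-1 ALLOC][2-5 ALLOC][6-40 FREE]
Op 3: c = malloc(2) -> c = 6; heap: [0-1 ALLOC][2-5 ALLOC][6-7 ALLOC][8-40 FREE]
Op 4: c = realloc(c, 6) -> c = 6; heap: [0-1 ALLOC][2-5 ALLOC][6-11 ALLOC][12-40 FREE]
Op 5: d = malloc(4) -> d = 12; heap: [0-1 ALLOC][2-5 ALLOC][6-11 ALLOC][12-15 ALLOC][16-40 FREE]
Op 6: e = malloc(12) -> e = 16; heap: [0-1 ALLOC][2-5 ALLOC][6-11 ALLOC][12-15 ALLOC][16-27 ALLOC][28-40 FREE]
Op 7: f = malloc(2) -> f = 28; heap: [0-1 ALLOC][2-5 ALLOC][6-11 ALLOC][12-15 ALLOC][16-27 ALLOC][28-29 ALLOC][30-40 FREE]

Answer: [0-1 ALLOC][2-5 ALLOC][6-11 ALLOC][12-15 ALLOC][16-27 ALLOC][28-29 ALLOC][30-40 FREE]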